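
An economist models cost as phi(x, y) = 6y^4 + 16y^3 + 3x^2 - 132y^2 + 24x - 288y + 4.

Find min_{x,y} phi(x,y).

phi(x,y) separates as P(x) + Q(y) + 4, so its minimum is min P + min Q + 4.
P'(x) = 6x + 24 vanishes at x ∈ {-4}; Q'(y) = 24(y - 3)(y + 1)(y + 4) vanishes at y ∈ {-4, -1, 3}.
Local minima of P (where P''>0): P(-4)=-48. Local minima of Q: Q(-4)=-448, Q(3)=-1134.
So the global minimum of phi is P(-4) + Q(3) + 4 = -48 − 1134 + 4 = -1178, attained at (-4, 3).

-1178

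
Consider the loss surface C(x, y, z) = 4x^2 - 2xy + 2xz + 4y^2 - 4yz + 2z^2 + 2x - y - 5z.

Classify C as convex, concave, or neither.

C is quadratic, so its Hessian is the constant matrix H = [[8, -2, 2], [-2, 8, -4], [2, -4, 4]].
Leading principal minors: 8, 60, 112.
All positive ⇒ H ≻ 0 ⇒ convex.

convex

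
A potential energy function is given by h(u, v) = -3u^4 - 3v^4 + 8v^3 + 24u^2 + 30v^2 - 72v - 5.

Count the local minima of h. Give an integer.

h separates as a function of u plus a function of v, so ∇h=0 decouples.
∂h/∂u = -12u(u - 2)(u + 2) = 0 at u ∈ {-2, 0, 2}; ∂h/∂v = -12(v - 3)(v - 1)(v + 2) = 0 at v ∈ {-2, 1, 3}.
The Hessian is diagonal: diag(h_uu, h_vv). Second derivatives: h_uu(-2)=-96, h_uu(0)=48, h_uu(2)=-96; h_vv(-2)=-180, h_vv(1)=72, h_vv(3)=-120.
Local minima occur where both diagonal entries positive: (0, 1). Count: 1.

1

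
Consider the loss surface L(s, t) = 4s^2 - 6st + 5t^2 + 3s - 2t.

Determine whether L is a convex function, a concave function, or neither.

L is quadratic, so its Hessian is the constant matrix H = [[8, -6], [-6, 10]].
det(H) = 44, tr(H) = 18.
det(H) > 0 and tr(H) > 0, so H is positive definite everywhere: convex.

convex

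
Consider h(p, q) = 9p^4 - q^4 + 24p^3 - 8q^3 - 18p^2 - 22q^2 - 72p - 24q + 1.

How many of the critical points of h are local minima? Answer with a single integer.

2

h separates as a function of p plus a function of q, so ∇h=0 decouples.
∂h/∂p = 36(p - 1)(p + 1)(p + 2) = 0 at p ∈ {-2, -1, 1}; ∂h/∂q = -4(q + 1)(q + 2)(q + 3) = 0 at q ∈ {-3, -2, -1}.
The Hessian is diagonal: diag(h_pp, h_qq). Second derivatives: h_pp(-2)=108, h_pp(-1)=-72, h_pp(1)=216; h_qq(-3)=-8, h_qq(-2)=4, h_qq(-1)=-8.
Local minima occur where both diagonal entries positive: (-2, -2), (1, -2). Count: 2.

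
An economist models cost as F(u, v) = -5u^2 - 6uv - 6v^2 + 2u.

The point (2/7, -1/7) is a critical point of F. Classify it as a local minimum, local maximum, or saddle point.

local maximum

The Hessian of F is constant: H = [[-10, -6], [-6, -12]].
det(H) = (-10)·(-12) − (-6)² = 84.
det(H) > 0 and tr(H) = -22 < 0, so H is negative definite and the point is a local maximum.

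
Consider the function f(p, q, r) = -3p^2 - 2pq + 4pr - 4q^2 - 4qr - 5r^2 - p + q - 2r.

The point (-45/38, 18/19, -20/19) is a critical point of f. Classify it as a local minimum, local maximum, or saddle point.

The Hessian is constant: H = [[-6, -2, 4], [-2, -8, -4], [4, -4, -10]].
Leading principal minors: Δ₁ = -6, Δ₂ = 44, Δ₃ = -152.
The minors alternate sign starting negative (−, +, −), so H is negative definite: a local maximum.

local maximum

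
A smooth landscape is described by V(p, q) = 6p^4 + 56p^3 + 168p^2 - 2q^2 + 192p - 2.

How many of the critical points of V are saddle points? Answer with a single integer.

2

V separates as a function of p plus a function of q, so ∇V=0 decouples.
∂V/∂p = 24(p + 1)(p + 2)(p + 4) = 0 at p ∈ {-4, -2, -1}; ∂V/∂q = -4q = 0 at q ∈ {0}.
The Hessian is diagonal: diag(V_pp, V_qq). Second derivatives: V_pp(-4)=144, V_pp(-2)=-48, V_pp(-1)=72; V_qq(0)=-4.
Saddle points occur where the two diagonal entries have opposite signs: (-4, 0), (-1, 0). Count: 2.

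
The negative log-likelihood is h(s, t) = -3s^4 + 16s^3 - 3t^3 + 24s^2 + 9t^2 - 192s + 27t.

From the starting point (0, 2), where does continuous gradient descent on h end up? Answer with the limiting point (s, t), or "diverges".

(2, -1)

h is separable, so gradient descent decouples: s follows -∂h/∂s, t follows -∂h/∂t.
∂h/∂s = -12(s - 4)(s - 2)(s + 2); at s=0 this is -192, so s increases.
∂h/∂t = -9(t - 3)(t + 1); at t=2 this is 27, so t decreases.
s converges to its nearest critical value 2 (a local min of the s-part); t converges to -1. The iterate converges to (2, -1).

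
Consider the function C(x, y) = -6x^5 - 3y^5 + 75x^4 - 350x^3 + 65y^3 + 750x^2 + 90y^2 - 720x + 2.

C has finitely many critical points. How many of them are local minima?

4

C separates as a function of x plus a function of y, so ∇C=0 decouples.
∂C/∂x = -30(x - 4)(x - 3)(x - 2)(x - 1) = 0 at x ∈ {1, 2, 3, 4}; ∂C/∂y = -15y(y - 4)(y + 1)(y + 3) = 0 at y ∈ {-3, -1, 0, 4}.
The Hessian is diagonal: diag(C_xx, C_yy). Second derivatives: C_xx(1)=180, C_xx(2)=-60, C_xx(3)=60, C_xx(4)=-180; C_yy(-3)=630, C_yy(-1)=-150, C_yy(0)=180, C_yy(4)=-2100.
Local minima occur where both diagonal entries positive: (1, -3), (1, 0), (3, -3), (3, 0). Count: 4.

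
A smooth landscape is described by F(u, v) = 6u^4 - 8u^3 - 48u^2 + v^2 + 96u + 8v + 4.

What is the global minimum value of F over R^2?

F(u,v) separates as P(u) + Q(v) + 4, so its minimum is min P + min Q + 4.
P'(u) = 24(u - 2)(u - 1)(u + 2) vanishes at u ∈ {-2, 1, 2}; Q'(v) = 2v + 8 vanishes at v ∈ {-4}.
Local minima of P (where P''>0): P(-2)=-224, P(2)=32. Local minima of Q: Q(-4)=-16.
So the global minimum of F is P(-2) + Q(-4) + 4 = -224 − 16 + 4 = -236, attained at (-2, -4).

-236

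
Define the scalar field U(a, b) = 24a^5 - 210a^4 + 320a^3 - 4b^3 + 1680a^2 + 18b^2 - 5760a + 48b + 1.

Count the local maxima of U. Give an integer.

U separates as a function of a plus a function of b, so ∇U=0 decouples.
∂U/∂a = 120(a - 4)(a - 3)(a - 2)(a + 2) = 0 at a ∈ {-2, 2, 3, 4}; ∂U/∂b = -12(b - 4)(b + 1) = 0 at b ∈ {-1, 4}.
The Hessian is diagonal: diag(U_aa, U_bb). Second derivatives: U_aa(-2)=-14400, U_aa(2)=960, U_aa(3)=-600, U_aa(4)=1440; U_bb(-1)=60, U_bb(4)=-60.
Local maxima occur where both diagonal entries negative: (-2, 4), (3, 4). Count: 2.

2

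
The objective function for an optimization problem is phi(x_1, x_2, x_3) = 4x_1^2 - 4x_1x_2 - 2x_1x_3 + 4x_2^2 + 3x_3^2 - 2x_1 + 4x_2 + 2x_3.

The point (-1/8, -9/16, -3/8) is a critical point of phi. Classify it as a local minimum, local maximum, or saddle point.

The Hessian is constant: H = [[8, -4, -2], [-4, 8, 0], [-2, 0, 6]].
Leading principal minors: Δ₁ = 8, Δ₂ = 48, Δ₃ = 256.
All leading minors are positive, so H is positive definite: a local minimum.

local minimum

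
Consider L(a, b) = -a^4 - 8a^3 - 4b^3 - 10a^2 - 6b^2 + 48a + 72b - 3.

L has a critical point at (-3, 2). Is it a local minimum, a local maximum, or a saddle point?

saddle point

The mixed partial ∂²L/∂a∂b is 0, so the Hessian at any point is diag(L_aa, L_bb) = diag(-4(3a^2 + 12a + 5), -12(2b + 1)).
At (-3, 2): H = diag(16, -60).
The eigenvalues have opposite signs, so H is indefinite: a saddle point.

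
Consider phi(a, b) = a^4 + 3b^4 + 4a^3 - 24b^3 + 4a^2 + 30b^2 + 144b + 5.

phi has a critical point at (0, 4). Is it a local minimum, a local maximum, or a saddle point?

The mixed partial ∂²phi/∂a∂b is 0, so the Hessian at any point is diag(phi_aa, phi_bb) = diag(4(3a^2 + 6a + 2), 12(3b^2 - 12b + 5)).
At (0, 4): H = diag(8, 60).
Both eigenvalues are positive, so H is positive definite: a local minimum.

local minimum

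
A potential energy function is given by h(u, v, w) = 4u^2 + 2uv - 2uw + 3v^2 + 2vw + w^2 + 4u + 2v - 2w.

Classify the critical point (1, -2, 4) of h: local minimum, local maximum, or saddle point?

local minimum

The Hessian is constant: H = [[8, 2, -2], [2, 6, 2], [-2, 2, 2]].
Leading principal minors: Δ₁ = 8, Δ₂ = 44, Δ₃ = 16.
All leading minors are positive, so H is positive definite: a local minimum.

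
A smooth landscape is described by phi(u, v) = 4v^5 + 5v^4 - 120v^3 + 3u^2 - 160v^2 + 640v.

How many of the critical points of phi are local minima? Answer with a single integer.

2

phi separates as a function of u plus a function of v, so ∇phi=0 decouples.
∂phi/∂u = 6u = 0 at u ∈ {0}; ∂phi/∂v = 20(v - 4)(v - 1)(v + 2)(v + 4) = 0 at v ∈ {-4, -2, 1, 4}.
The Hessian is diagonal: diag(phi_uu, phi_vv). Second derivatives: phi_uu(0)=6; phi_vv(-4)=-1600, phi_vv(-2)=720, phi_vv(1)=-900, phi_vv(4)=2880.
Local minima occur where both diagonal entries positive: (0, -2), (0, 4). Count: 2.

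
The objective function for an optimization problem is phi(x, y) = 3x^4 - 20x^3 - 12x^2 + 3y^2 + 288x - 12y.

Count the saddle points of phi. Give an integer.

1

phi separates as a function of x plus a function of y, so ∇phi=0 decouples.
∂phi/∂x = 12(x - 4)(x - 3)(x + 2) = 0 at x ∈ {-2, 3, 4}; ∂phi/∂y = 6(y - 2) = 0 at y ∈ {2}.
The Hessian is diagonal: diag(phi_xx, phi_yy). Second derivatives: phi_xx(-2)=360, phi_xx(3)=-60, phi_xx(4)=72; phi_yy(2)=6.
Saddle points occur where the two diagonal entries have opposite signs: (3, 2). Count: 1.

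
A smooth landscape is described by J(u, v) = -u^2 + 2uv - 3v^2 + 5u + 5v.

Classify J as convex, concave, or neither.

concave

J is quadratic, so its Hessian is the constant matrix H = [[-2, 2], [2, -6]].
det(H) = 8, tr(H) = -8.
det(H) > 0 and tr(H) < 0, so H is negative definite everywhere: concave.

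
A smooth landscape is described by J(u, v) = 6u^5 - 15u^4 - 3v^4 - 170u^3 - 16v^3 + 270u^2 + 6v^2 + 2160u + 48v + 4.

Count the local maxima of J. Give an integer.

J separates as a function of u plus a function of v, so ∇J=0 decouples.
∂J/∂u = 30(u - 4)(u - 3)(u + 2)(u + 3) = 0 at u ∈ {-3, -2, 3, 4}; ∂J/∂v = -12(v - 1)(v + 1)(v + 4) = 0 at v ∈ {-4, -1, 1}.
The Hessian is diagonal: diag(J_uu, J_vv). Second derivatives: J_uu(-3)=-1260, J_uu(-2)=900, J_uu(3)=-900, J_uu(4)=1260; J_vv(-4)=-180, J_vv(-1)=72, J_vv(1)=-120.
Local maxima occur where both diagonal entries negative: (-3, -4), (-3, 1), (3, -4), (3, 1). Count: 4.

4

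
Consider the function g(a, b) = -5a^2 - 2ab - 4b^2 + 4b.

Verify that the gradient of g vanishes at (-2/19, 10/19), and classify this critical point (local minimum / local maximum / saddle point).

local maximum

∇g = (-10a - 2b, -2a - 8b + 4); substituting (-2/19, 10/19) gives ∇g = (0, 0), so (-2/19, 10/19) is indeed a critical point.
The Hessian of g is constant: H = [[-10, -2], [-2, -8]].
det(H) = (-10)·(-8) − (-2)² = 76.
det(H) > 0 and tr(H) = -18 < 0, so H is negative definite and the point is a local maximum.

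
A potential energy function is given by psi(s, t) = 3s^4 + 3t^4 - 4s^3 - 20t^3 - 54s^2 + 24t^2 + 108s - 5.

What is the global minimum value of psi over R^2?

psi(s,t) separates as P(s) + Q(t) − 5, so its minimum is min P + min Q − 5.
P'(s) = 12(s - 3)(s - 1)(s + 3) vanishes at s ∈ {-3, 1, 3}; Q'(t) = 12t(t - 4)(t - 1) vanishes at t ∈ {0, 1, 4}.
Local minima of P (where P''>0): P(-3)=-459, P(3)=-27. Local minima of Q: Q(0)=0, Q(4)=-128.
So the global minimum of psi is P(-3) + Q(4) − 5 = -459 − 128 − 5 = -592, attained at (-3, 4).

-592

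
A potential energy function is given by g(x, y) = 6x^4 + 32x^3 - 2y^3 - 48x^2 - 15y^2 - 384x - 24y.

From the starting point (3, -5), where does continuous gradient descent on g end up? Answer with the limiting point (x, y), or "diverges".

g is separable, so gradient descent decouples: x follows -∂g/∂x, y follows -∂g/∂y.
∂g/∂x = 24(x - 2)(x + 2)(x + 4); at x=3 this is 840, so x decreases.
∂g/∂y = -6(y + 1)(y + 4); at y=-5 this is -24, so y increases.
x converges to its nearest critical value 2 (a local min of the x-part); y converges to -4. The iterate converges to (2, -4).

(2, -4)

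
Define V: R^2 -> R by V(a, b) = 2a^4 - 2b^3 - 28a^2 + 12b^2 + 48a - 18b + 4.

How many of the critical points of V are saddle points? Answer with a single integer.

V separates as a function of a plus a function of b, so ∇V=0 decouples.
∂V/∂a = 8(a - 2)(a - 1)(a + 3) = 0 at a ∈ {-3, 1, 2}; ∂V/∂b = -6(b - 3)(b - 1) = 0 at b ∈ {1, 3}.
The Hessian is diagonal: diag(V_aa, V_bb). Second derivatives: V_aa(-3)=160, V_aa(1)=-32, V_aa(2)=40; V_bb(1)=12, V_bb(3)=-12.
Saddle points occur where the two diagonal entries have opposite signs: (-3, 3), (1, 1), (2, 3). Count: 3.

3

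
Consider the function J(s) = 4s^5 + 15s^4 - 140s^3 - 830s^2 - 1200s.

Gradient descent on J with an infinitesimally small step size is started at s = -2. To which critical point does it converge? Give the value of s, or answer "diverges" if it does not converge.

-3

J'(s) = 20(s - 5)(s + 1)(s + 3)(s + 4), so J'(-2) = 280.
Gradient descent moves in the -J' direction, i.e. s is decreasing.
The nearest critical point in that direction is s = -3, where J'' = 320 > 0 (a local minimum). The iterate converges there.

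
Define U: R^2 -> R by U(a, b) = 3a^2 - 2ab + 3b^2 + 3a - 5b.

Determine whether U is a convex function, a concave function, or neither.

convex

U is quadratic, so its Hessian is the constant matrix H = [[6, -2], [-2, 6]].
det(H) = 32, tr(H) = 12.
det(H) > 0 and tr(H) > 0, so H is positive definite everywhere: convex.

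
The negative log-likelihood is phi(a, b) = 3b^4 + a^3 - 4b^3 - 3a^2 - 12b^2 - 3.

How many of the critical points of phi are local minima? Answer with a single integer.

2

phi separates as a function of a plus a function of b, so ∇phi=0 decouples.
∂phi/∂a = 3a(a - 2) = 0 at a ∈ {0, 2}; ∂phi/∂b = 12b(b - 2)(b + 1) = 0 at b ∈ {-1, 0, 2}.
The Hessian is diagonal: diag(phi_aa, phi_bb). Second derivatives: phi_aa(0)=-6, phi_aa(2)=6; phi_bb(-1)=36, phi_bb(0)=-24, phi_bb(2)=72.
Local minima occur where both diagonal entries positive: (2, -1), (2, 2). Count: 2.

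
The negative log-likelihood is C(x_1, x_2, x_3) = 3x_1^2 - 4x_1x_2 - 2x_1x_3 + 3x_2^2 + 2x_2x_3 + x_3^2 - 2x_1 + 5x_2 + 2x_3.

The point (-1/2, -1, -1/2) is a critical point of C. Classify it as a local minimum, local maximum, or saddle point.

The Hessian is constant: H = [[6, -4, -2], [-4, 6, 2], [-2, 2, 2]].
Leading principal minors: Δ₁ = 6, Δ₂ = 20, Δ₃ = 24.
All leading minors are positive, so H is positive definite: a local minimum.

local minimum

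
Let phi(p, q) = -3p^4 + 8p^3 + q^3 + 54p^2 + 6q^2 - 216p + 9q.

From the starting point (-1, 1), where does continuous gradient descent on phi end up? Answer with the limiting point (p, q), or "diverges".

phi is separable, so gradient descent decouples: p follows -∂phi/∂p, q follows -∂phi/∂q.
∂phi/∂p = -12(p - 3)(p - 2)(p + 3); at p=-1 this is -288, so p increases.
∂phi/∂q = 3(q + 1)(q + 3); at q=1 this is 24, so q decreases.
p converges to its nearest critical value 2 (a local min of the p-part); q converges to -1. The iterate converges to (2, -1).

(2, -1)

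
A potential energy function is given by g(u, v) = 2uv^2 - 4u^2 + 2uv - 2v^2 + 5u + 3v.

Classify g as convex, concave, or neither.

neither

The term 2uv^2 is cubic, so the Hessian is not constant.
∂²g/∂v² = 4u - 4, which takes both signs as u varies (negative for sufficiently negative u). A diagonal entry of the Hessian changing sign means the Hessian is neither positive- nor negative-semidefinite on all of R^2.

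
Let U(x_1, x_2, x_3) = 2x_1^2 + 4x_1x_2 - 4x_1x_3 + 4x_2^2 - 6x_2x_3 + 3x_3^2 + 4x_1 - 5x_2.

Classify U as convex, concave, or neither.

convex

U is quadratic, so its Hessian is the constant matrix H = [[4, 4, -4], [4, 8, -6], [-4, -6, 6]].
Leading principal minors: 4, 16, 16.
All positive ⇒ H ≻ 0 ⇒ convex.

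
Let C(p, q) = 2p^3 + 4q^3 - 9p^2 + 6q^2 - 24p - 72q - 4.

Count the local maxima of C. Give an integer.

1

C separates as a function of p plus a function of q, so ∇C=0 decouples.
∂C/∂p = 6(p - 4)(p + 1) = 0 at p ∈ {-1, 4}; ∂C/∂q = 12(q - 2)(q + 3) = 0 at q ∈ {-3, 2}.
The Hessian is diagonal: diag(C_pp, C_qq). Second derivatives: C_pp(-1)=-30, C_pp(4)=30; C_qq(-3)=-60, C_qq(2)=60.
Local maxima occur where both diagonal entries negative: (-1, -3). Count: 1.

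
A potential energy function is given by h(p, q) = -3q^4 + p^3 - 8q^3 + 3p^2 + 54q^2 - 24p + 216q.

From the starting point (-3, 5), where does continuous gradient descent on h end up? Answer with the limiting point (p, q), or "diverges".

diverges

h is separable, so gradient descent decouples: p follows -∂h/∂p, q follows -∂h/∂q.
∂h/∂p = 3(p - 2)(p + 4); at p=-3 this is -15, so p increases.
∂h/∂q = -12(q - 3)(q + 2)(q + 3); at q=5 this is -1344, so q increases.
The q-coordinate has no critical point in that direction and runs off to infinity.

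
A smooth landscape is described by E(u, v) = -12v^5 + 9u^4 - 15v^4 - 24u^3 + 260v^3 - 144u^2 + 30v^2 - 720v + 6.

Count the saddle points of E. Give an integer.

E separates as a function of u plus a function of v, so ∇E=0 decouples.
∂E/∂u = 36u(u - 4)(u + 2) = 0 at u ∈ {-2, 0, 4}; ∂E/∂v = -60(v - 3)(v - 1)(v + 1)(v + 4) = 0 at v ∈ {-4, -1, 1, 3}.
The Hessian is diagonal: diag(E_uu, E_vv). Second derivatives: E_uu(-2)=432, E_uu(0)=-288, E_uu(4)=864; E_vv(-4)=6300, E_vv(-1)=-1440, E_vv(1)=1200, E_vv(3)=-3360.
Saddle points occur where the two diagonal entries have opposite signs: (-2, -1), (-2, 3), (0, -4), (0, 1), (4, -1), (4, 3). Count: 6.

6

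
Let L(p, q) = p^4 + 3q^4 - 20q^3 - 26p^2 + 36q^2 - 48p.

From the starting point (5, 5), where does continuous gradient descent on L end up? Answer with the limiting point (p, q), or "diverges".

(4, 3)

L is separable, so gradient descent decouples: p follows -∂L/∂p, q follows -∂L/∂q.
∂L/∂p = 4(p - 4)(p + 1)(p + 3); at p=5 this is 192, so p decreases.
∂L/∂q = 12q(q - 3)(q - 2); at q=5 this is 360, so q decreases.
p converges to its nearest critical value 4 (a local min of the p-part); q converges to 3. The iterate converges to (4, 3).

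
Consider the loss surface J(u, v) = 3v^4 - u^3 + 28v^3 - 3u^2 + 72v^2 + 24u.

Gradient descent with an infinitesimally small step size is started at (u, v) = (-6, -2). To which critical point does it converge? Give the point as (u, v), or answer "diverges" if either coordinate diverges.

(-4, 0)

J is separable, so gradient descent decouples: u follows -∂J/∂u, v follows -∂J/∂v.
∂J/∂u = -3(u - 2)(u + 4); at u=-6 this is -48, so u increases.
∂J/∂v = 12v(v + 3)(v + 4); at v=-2 this is -48, so v increases.
u converges to its nearest critical value -4 (a local min of the u-part); v converges to 0. The iterate converges to (-4, 0).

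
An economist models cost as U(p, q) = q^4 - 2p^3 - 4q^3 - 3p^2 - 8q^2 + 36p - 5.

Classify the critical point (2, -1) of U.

saddle point

The mixed partial ∂²U/∂p∂q is 0, so the Hessian at any point is diag(U_pp, U_qq) = diag(-6(2p + 1), 4(3q^2 - 6q - 4)).
At (2, -1): H = diag(-30, 20).
The eigenvalues have opposite signs, so H is indefinite: a saddle point.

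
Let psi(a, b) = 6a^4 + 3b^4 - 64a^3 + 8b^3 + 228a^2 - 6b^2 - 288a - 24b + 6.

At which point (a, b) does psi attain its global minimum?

psi(a,b) separates as P(a) + Q(b) + 6, so its minimum is min P + min Q + 6.
P'(a) = 24(a - 4)(a - 3)(a - 1) vanishes at a ∈ {1, 3, 4}; Q'(b) = 12(b - 1)(b + 1)(b + 2) vanishes at b ∈ {-2, -1, 1}.
Local minima of P (where P''>0): P(1)=-118, P(4)=-64. Local minima of Q: Q(-2)=8, Q(1)=-19.
So the global minimum of psi is P(1) + Q(1) + 6 = -118 − 19 + 6 = -131, attained at (1, 1).

(1, 1)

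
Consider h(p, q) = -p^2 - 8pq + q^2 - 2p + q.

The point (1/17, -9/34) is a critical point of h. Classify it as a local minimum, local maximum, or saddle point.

saddle point

The Hessian of h is constant: H = [[-2, -8], [-8, 2]].
det(H) = (-2)·2 − (-8)² = -68.
Since det(H) < 0, H is indefinite and the critical point is a saddle point.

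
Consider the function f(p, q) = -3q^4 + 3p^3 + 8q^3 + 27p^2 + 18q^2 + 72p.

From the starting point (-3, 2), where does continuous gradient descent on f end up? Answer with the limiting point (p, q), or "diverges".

f is separable, so gradient descent decouples: p follows -∂f/∂p, q follows -∂f/∂q.
∂f/∂p = 9(p + 2)(p + 4); at p=-3 this is -9, so p increases.
∂f/∂q = -12q(q - 3)(q + 1); at q=2 this is 72, so q decreases.
p converges to its nearest critical value -2 (a local min of the p-part); q converges to 0. The iterate converges to (-2, 0).

(-2, 0)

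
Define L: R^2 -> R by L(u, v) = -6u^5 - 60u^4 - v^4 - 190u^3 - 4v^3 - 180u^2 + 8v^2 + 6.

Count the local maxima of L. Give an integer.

L separates as a function of u plus a function of v, so ∇L=0 decouples.
∂L/∂u = -30u(u + 1)(u + 3)(u + 4) = 0 at u ∈ {-4, -3, -1, 0}; ∂L/∂v = -4v(v - 1)(v + 4) = 0 at v ∈ {-4, 0, 1}.
The Hessian is diagonal: diag(L_uu, L_vv). Second derivatives: L_uu(-4)=360, L_uu(-3)=-180, L_uu(-1)=180, L_uu(0)=-360; L_vv(-4)=-80, L_vv(0)=16, L_vv(1)=-20.
Local maxima occur where both diagonal entries negative: (-3, -4), (-3, 1), (0, -4), (0, 1). Count: 4.

4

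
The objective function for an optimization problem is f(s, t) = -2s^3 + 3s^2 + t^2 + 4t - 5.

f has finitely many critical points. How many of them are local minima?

1

f separates as a function of s plus a function of t, so ∇f=0 decouples.
∂f/∂s = -6s(s - 1) = 0 at s ∈ {0, 1}; ∂f/∂t = 2(t + 2) = 0 at t ∈ {-2}.
The Hessian is diagonal: diag(f_ss, f_tt). Second derivatives: f_ss(0)=6, f_ss(1)=-6; f_tt(-2)=2.
Local minima occur where both diagonal entries positive: (0, -2). Count: 1.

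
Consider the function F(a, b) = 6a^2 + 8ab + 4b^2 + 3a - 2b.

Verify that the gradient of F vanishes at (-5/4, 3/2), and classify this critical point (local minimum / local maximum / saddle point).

∇F = (12a + 8b + 3, 8a + 8b - 2); substituting (-5/4, 3/2) gives ∇F = (0, 0), so (-5/4, 3/2) is indeed a critical point.
The Hessian of F is constant: H = [[12, 8], [8, 8]].
det(H) = 12·8 − 8² = 32.
det(H) > 0 and tr(H) = 20 > 0, so H is positive definite and the point is a local minimum.

local minimum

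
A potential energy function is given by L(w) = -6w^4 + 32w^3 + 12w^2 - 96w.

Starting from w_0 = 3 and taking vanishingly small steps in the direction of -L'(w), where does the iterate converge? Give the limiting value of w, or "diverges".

L'(w) = -24(w - 4)(w - 1)(w + 1), so L'(3) = 192.
Gradient descent moves in the -L' direction, i.e. w is decreasing.
The nearest critical point in that direction is w = 1, where L'' = 144 > 0 (a local minimum). The iterate converges there.

1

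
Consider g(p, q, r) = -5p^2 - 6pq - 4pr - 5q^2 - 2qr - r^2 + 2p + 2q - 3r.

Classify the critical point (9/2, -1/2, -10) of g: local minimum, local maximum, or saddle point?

local maximum

The Hessian is constant: H = [[-10, -6, -4], [-6, -10, -2], [-4, -2, -2]].
Leading principal minors: Δ₁ = -10, Δ₂ = 64, Δ₃ = -24.
The minors alternate sign starting negative (−, +, −), so H is negative definite: a local maximum.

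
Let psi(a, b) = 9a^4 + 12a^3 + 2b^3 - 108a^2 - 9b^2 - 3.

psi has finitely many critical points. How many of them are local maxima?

psi separates as a function of a plus a function of b, so ∇psi=0 decouples.
∂psi/∂a = 36a(a - 2)(a + 3) = 0 at a ∈ {-3, 0, 2}; ∂psi/∂b = 6b(b - 3) = 0 at b ∈ {0, 3}.
The Hessian is diagonal: diag(psi_aa, psi_bb). Second derivatives: psi_aa(-3)=540, psi_aa(0)=-216, psi_aa(2)=360; psi_bb(0)=-18, psi_bb(3)=18.
Local maxima occur where both diagonal entries negative: (0, 0). Count: 1.

1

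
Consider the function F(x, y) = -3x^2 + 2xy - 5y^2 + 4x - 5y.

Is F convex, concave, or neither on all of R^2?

F is quadratic, so its Hessian is the constant matrix H = [[-6, 2], [2, -10]].
det(H) = 56, tr(H) = -16.
det(H) > 0 and tr(H) < 0, so H is negative definite everywhere: concave.

concave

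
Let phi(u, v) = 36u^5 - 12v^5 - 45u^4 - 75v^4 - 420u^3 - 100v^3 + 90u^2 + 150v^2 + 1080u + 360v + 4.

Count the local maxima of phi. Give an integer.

phi separates as a function of u plus a function of v, so ∇phi=0 decouples.
∂phi/∂u = 180(u - 3)(u - 1)(u + 1)(u + 2) = 0 at u ∈ {-2, -1, 1, 3}; ∂phi/∂v = -60(v - 1)(v + 1)(v + 2)(v + 3) = 0 at v ∈ {-3, -2, -1, 1}.
The Hessian is diagonal: diag(phi_uu, phi_vv). Second derivatives: phi_uu(-2)=-2700, phi_uu(-1)=1440, phi_uu(1)=-2160, phi_uu(3)=7200; phi_vv(-3)=480, phi_vv(-2)=-180, phi_vv(-1)=240, phi_vv(1)=-1440.
Local maxima occur where both diagonal entries negative: (-2, -2), (-2, 1), (1, -2), (1, 1). Count: 4.

4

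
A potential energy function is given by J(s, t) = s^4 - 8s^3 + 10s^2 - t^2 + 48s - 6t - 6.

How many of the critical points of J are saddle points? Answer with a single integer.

2

J separates as a function of s plus a function of t, so ∇J=0 decouples.
∂J/∂s = 4(s - 4)(s - 3)(s + 1) = 0 at s ∈ {-1, 3, 4}; ∂J/∂t = -2(t + 3) = 0 at t ∈ {-3}.
The Hessian is diagonal: diag(J_ss, J_tt). Second derivatives: J_ss(-1)=80, J_ss(3)=-16, J_ss(4)=20; J_tt(-3)=-2.
Saddle points occur where the two diagonal entries have opposite signs: (-1, -3), (4, -3). Count: 2.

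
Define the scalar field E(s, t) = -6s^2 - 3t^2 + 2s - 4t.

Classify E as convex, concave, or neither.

E is quadratic, so its Hessian is the constant matrix H = [[-12, 0], [0, -6]].
det(H) = 72, tr(H) = -18.
det(H) > 0 and tr(H) < 0, so H is negative definite everywhere: concave.

concave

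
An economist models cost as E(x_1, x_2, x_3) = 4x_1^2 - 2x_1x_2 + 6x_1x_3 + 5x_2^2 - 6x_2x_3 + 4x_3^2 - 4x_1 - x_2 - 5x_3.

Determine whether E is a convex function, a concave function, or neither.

convex

E is quadratic, so its Hessian is the constant matrix H = [[8, -2, 6], [-2, 10, -6], [6, -6, 8]].
Leading principal minors: 8, 76, 104.
All positive ⇒ H ≻ 0 ⇒ convex.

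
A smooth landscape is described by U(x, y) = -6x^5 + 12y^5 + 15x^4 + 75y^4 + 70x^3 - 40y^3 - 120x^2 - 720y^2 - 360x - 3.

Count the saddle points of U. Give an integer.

U separates as a function of x plus a function of y, so ∇U=0 decouples.
∂U/∂x = -30(x - 3)(x - 2)(x + 1)(x + 2) = 0 at x ∈ {-2, -1, 2, 3}; ∂U/∂y = 60y(y - 2)(y + 3)(y + 4) = 0 at y ∈ {-4, -3, 0, 2}.
The Hessian is diagonal: diag(U_xx, U_yy). Second derivatives: U_xx(-2)=600, U_xx(-1)=-360, U_xx(2)=360, U_xx(3)=-600; U_yy(-4)=-1440, U_yy(-3)=900, U_yy(0)=-1440, U_yy(2)=3600.
Saddle points occur where the two diagonal entries have opposite signs: (-2, -4), (-2, 0), (-1, -3), (-1, 2), (2, -4), (2, 0), (3, -3), (3, 2). Count: 8.

8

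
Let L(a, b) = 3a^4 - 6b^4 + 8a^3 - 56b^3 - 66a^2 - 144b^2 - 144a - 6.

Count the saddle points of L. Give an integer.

L separates as a function of a plus a function of b, so ∇L=0 decouples.
∂L/∂a = 12(a - 3)(a + 1)(a + 4) = 0 at a ∈ {-4, -1, 3}; ∂L/∂b = -24b(b + 3)(b + 4) = 0 at b ∈ {-4, -3, 0}.
The Hessian is diagonal: diag(L_aa, L_bb). Second derivatives: L_aa(-4)=252, L_aa(-1)=-144, L_aa(3)=336; L_bb(-4)=-96, L_bb(-3)=72, L_bb(0)=-288.
Saddle points occur where the two diagonal entries have opposite signs: (-4, -4), (-4, 0), (-1, -3), (3, -4), (3, 0). Count: 5.

5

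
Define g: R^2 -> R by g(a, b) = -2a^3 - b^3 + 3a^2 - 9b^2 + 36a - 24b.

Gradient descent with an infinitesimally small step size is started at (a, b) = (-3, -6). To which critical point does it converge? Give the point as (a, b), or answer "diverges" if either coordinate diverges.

(-2, -4)

g is separable, so gradient descent decouples: a follows -∂g/∂a, b follows -∂g/∂b.
∂g/∂a = -6(a - 3)(a + 2); at a=-3 this is -36, so a increases.
∂g/∂b = -3(b + 2)(b + 4); at b=-6 this is -24, so b increases.
a converges to its nearest critical value -2 (a local min of the a-part); b converges to -4. The iterate converges to (-2, -4).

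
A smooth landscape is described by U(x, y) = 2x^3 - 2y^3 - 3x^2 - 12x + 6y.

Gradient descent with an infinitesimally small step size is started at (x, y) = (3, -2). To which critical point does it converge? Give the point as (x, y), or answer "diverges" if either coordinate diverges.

U is separable, so gradient descent decouples: x follows -∂U/∂x, y follows -∂U/∂y.
∂U/∂x = 6(x - 2)(x + 1); at x=3 this is 24, so x decreases.
∂U/∂y = -6(y - 1)(y + 1); at y=-2 this is -18, so y increases.
x converges to its nearest critical value 2 (a local min of the x-part); y converges to -1. The iterate converges to (2, -1).

(2, -1)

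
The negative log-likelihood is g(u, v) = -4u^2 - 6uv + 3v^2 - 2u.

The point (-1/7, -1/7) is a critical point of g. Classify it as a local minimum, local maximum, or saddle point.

The Hessian of g is constant: H = [[-8, -6], [-6, 6]].
det(H) = (-8)·6 − (-6)² = -84.
Since det(H) < 0, H is indefinite and the critical point is a saddle point.

saddle point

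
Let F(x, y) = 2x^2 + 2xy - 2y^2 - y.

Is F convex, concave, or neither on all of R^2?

F is quadratic, so its Hessian is the constant matrix H = [[4, 2], [2, -4]].
det(H) = -20, tr(H) = 0.
det(H) < 0, so H is indefinite: neither convex nor concave.

neither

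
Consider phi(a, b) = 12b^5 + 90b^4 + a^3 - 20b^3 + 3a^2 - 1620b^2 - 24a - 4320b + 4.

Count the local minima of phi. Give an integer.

phi separates as a function of a plus a function of b, so ∇phi=0 decouples.
∂phi/∂a = 3(a - 2)(a + 4) = 0 at a ∈ {-4, 2}; ∂phi/∂b = 60(b - 3)(b + 2)(b + 3)(b + 4) = 0 at b ∈ {-4, -3, -2, 3}.
The Hessian is diagonal: diag(phi_aa, phi_bb). Second derivatives: phi_aa(-4)=-18, phi_aa(2)=18; phi_bb(-4)=-840, phi_bb(-3)=360, phi_bb(-2)=-600, phi_bb(3)=12600.
Local minima occur where both diagonal entries positive: (2, -3), (2, 3). Count: 2.

2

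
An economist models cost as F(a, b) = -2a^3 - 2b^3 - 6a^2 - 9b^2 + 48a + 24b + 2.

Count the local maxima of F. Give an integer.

1

F separates as a function of a plus a function of b, so ∇F=0 decouples.
∂F/∂a = -6(a - 2)(a + 4) = 0 at a ∈ {-4, 2}; ∂F/∂b = -6(b - 1)(b + 4) = 0 at b ∈ {-4, 1}.
The Hessian is diagonal: diag(F_aa, F_bb). Second derivatives: F_aa(-4)=36, F_aa(2)=-36; F_bb(-4)=30, F_bb(1)=-30.
Local maxima occur where both diagonal entries negative: (2, 1). Count: 1.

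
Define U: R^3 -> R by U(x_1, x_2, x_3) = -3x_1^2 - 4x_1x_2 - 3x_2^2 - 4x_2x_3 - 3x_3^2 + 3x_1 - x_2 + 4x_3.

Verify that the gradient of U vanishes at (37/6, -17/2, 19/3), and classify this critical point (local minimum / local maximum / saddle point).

local maximum

∇U = (-6x_1 - 4x_2 + 3, -4x_1 - 6x_2 - 4x_3 - 1, -4x_2 - 6x_3 + 4); substituting (37/6, -17/2, 19/3) gives ∇U = (0, 0, 0), so (37/6, -17/2, 19/3) is indeed a critical point.
The Hessian is constant: H = [[-6, -4, 0], [-4, -6, -4], [0, -4, -6]].
Leading principal minors: Δ₁ = -6, Δ₂ = 20, Δ₃ = -24.
The minors alternate sign starting negative (−, +, −), so H is negative definite: a local maximum.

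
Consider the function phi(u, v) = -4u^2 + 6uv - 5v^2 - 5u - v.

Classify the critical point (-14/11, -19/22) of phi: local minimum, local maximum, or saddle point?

local maximum

The Hessian of phi is constant: H = [[-8, 6], [6, -10]].
det(H) = (-8)·(-10) − 6² = 44.
det(H) > 0 and tr(H) = -18 < 0, so H is negative definite and the point is a local maximum.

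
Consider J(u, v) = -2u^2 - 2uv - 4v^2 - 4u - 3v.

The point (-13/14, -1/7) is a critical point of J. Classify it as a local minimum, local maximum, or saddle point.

The Hessian of J is constant: H = [[-4, -2], [-2, -8]].
det(H) = (-4)·(-8) − (-2)² = 28.
det(H) > 0 and tr(H) = -12 < 0, so H is negative definite and the point is a local maximum.

local maximum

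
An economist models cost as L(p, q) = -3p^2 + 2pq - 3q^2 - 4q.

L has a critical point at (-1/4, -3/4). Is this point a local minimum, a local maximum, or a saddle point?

local maximum

The Hessian of L is constant: H = [[-6, 2], [2, -6]].
det(H) = (-6)·(-6) − 2² = 32.
det(H) > 0 and tr(H) = -12 < 0, so H is negative definite and the point is a local maximum.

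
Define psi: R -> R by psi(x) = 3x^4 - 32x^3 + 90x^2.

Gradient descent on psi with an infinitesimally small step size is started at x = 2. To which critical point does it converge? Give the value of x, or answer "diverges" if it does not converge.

0

psi'(x) = 12x(x - 5)(x - 3), so psi'(2) = 72.
Gradient descent moves in the -psi' direction, i.e. x is decreasing.
The nearest critical point in that direction is x = 0, where psi'' = 180 > 0 (a local minimum). The iterate converges there.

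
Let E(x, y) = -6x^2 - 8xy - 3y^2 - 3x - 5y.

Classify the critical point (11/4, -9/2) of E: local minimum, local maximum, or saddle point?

local maximum

The Hessian of E is constant: H = [[-12, -8], [-8, -6]].
det(H) = (-12)·(-6) − (-8)² = 8.
det(H) > 0 and tr(H) = -18 < 0, so H is negative definite and the point is a local maximum.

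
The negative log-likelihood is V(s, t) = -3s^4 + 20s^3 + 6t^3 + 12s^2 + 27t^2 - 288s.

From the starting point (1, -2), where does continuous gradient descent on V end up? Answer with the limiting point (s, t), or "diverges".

V is separable, so gradient descent decouples: s follows -∂V/∂s, t follows -∂V/∂t.
∂V/∂s = -12(s - 4)(s - 3)(s + 2); at s=1 this is -216, so s increases.
∂V/∂t = 18t(t + 3); at t=-2 this is -36, so t increases.
s converges to its nearest critical value 3 (a local min of the s-part); t converges to 0. The iterate converges to (3, 0).

(3, 0)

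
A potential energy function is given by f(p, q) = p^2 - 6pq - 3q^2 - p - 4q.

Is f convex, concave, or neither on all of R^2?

f is quadratic, so its Hessian is the constant matrix H = [[2, -6], [-6, -6]].
det(H) = -48, tr(H) = -4.
det(H) < 0, so H is indefinite: neither convex nor concave.

neither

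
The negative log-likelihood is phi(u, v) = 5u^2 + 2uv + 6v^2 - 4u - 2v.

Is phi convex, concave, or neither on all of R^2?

phi is quadratic, so its Hessian is the constant matrix H = [[10, 2], [2, 12]].
det(H) = 116, tr(H) = 22.
det(H) > 0 and tr(H) > 0, so H is positive definite everywhere: convex.

convex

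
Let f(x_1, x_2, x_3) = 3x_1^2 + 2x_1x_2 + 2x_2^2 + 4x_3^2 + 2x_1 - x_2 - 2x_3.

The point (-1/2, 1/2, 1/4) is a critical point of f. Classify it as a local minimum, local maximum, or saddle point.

local minimum

The Hessian is constant: H = [[6, 2, 0], [2, 4, 0], [0, 0, 8]].
Leading principal minors: Δ₁ = 6, Δ₂ = 20, Δ₃ = 160.
All leading minors are positive, so H is positive definite: a local minimum.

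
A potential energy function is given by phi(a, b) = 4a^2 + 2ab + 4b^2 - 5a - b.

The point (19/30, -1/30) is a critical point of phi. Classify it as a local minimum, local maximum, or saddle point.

local minimum

The Hessian of phi is constant: H = [[8, 2], [2, 8]].
det(H) = 8·8 − 2² = 60.
det(H) > 0 and tr(H) = 16 > 0, so H is positive definite and the point is a local minimum.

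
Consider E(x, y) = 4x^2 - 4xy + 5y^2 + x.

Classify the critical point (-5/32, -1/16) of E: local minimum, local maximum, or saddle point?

The Hessian of E is constant: H = [[8, -4], [-4, 10]].
det(H) = 8·10 − (-4)² = 64.
det(H) > 0 and tr(H) = 18 > 0, so H is positive definite and the point is a local minimum.

local minimum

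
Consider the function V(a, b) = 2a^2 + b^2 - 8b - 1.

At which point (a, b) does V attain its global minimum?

(0, 4)

V(a,b) separates as P(a) + Q(b) − 1, so its minimum is min P + min Q − 1.
P'(a) = 4a vanishes at a ∈ {0}; Q'(b) = 2b - 8 vanishes at b ∈ {4}.
Local minima of P (where P''>0): P(0)=0. Local minima of Q: Q(4)=-16.
So the global minimum of V is P(0) + Q(4) − 1 = 0 − 16 − 1 = -17, attained at (0, 4).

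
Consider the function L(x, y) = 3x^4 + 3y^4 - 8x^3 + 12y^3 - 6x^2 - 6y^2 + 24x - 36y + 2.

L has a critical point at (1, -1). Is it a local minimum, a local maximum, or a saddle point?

The mixed partial ∂²L/∂x∂y is 0, so the Hessian at any point is diag(L_xx, L_yy) = diag(12(3x^2 - 4x - 1), 12(3y^2 + 6y - 1)).
At (1, -1): H = diag(-24, -48).
Both eigenvalues are negative, so H is negative definite: a local maximum.

local maximum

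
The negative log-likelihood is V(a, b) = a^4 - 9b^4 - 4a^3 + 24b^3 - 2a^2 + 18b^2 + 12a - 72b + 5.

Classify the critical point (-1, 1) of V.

local minimum

The mixed partial ∂²V/∂a∂b is 0, so the Hessian at any point is diag(V_aa, V_bb) = diag(4(3a^2 - 6a - 1), 36(-3b^2 + 4b + 1)).
At (-1, 1): H = diag(32, 72).
Both eigenvalues are positive, so H is positive definite: a local minimum.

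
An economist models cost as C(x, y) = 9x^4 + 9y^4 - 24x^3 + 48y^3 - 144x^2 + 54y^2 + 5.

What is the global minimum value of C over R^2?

-1612

C(x,y) separates as P(x) + Q(y) + 5, so its minimum is min P + min Q + 5.
P'(x) = 36x(x - 4)(x + 2) vanishes at x ∈ {-2, 0, 4}; Q'(y) = 36y(y + 1)(y + 3) vanishes at y ∈ {-3, -1, 0}.
Local minima of P (where P''>0): P(-2)=-240, P(4)=-1536. Local minima of Q: Q(-3)=-81, Q(0)=0.
So the global minimum of C is P(4) + Q(-3) + 5 = -1536 − 81 + 5 = -1612, attained at (4, -3).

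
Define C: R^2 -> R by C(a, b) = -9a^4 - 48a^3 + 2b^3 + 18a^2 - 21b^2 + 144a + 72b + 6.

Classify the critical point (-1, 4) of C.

local minimum

The mixed partial ∂²C/∂a∂b is 0, so the Hessian at any point is diag(C_aa, C_bb) = diag(36(-3a^2 - 8a + 1), 6(2b - 7)).
At (-1, 4): H = diag(216, 6).
Both eigenvalues are positive, so H is positive definite: a local minimum.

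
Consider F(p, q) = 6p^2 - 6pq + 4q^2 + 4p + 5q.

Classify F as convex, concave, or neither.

F is quadratic, so its Hessian is the constant matrix H = [[12, -6], [-6, 8]].
det(H) = 60, tr(H) = 20.
det(H) > 0 and tr(H) > 0, so H is positive definite everywhere: convex.

convex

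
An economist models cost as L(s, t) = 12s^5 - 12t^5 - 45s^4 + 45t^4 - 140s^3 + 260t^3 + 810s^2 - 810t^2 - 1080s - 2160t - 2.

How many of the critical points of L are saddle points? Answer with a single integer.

8

L separates as a function of s plus a function of t, so ∇L=0 decouples.
∂L/∂s = 60(s - 3)(s - 2)(s - 1)(s + 3) = 0 at s ∈ {-3, 1, 2, 3}; ∂L/∂t = -60(t - 4)(t - 3)(t + 1)(t + 3) = 0 at t ∈ {-3, -1, 3, 4}.
The Hessian is diagonal: diag(L_ss, L_tt). Second derivatives: L_ss(-3)=-7200, L_ss(1)=480, L_ss(2)=-300, L_ss(3)=720; L_tt(-3)=5040, L_tt(-1)=-2400, L_tt(3)=1440, L_tt(4)=-2100.
Saddle points occur where the two diagonal entries have opposite signs: (-3, -3), (-3, 3), (1, -1), (1, 4), (2, -3), (2, 3), (3, -1), (3, 4). Count: 8.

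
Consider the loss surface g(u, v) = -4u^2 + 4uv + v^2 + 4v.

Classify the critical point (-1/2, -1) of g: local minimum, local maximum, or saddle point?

The Hessian of g is constant: H = [[-8, 4], [4, 2]].
det(H) = (-8)·2 − 4² = -32.
Since det(H) < 0, H is indefinite and the critical point is a saddle point.

saddle point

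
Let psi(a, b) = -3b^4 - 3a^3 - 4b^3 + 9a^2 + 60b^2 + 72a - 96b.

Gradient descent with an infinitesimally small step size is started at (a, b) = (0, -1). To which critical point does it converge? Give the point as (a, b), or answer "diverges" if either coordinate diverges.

(-2, 1)

psi is separable, so gradient descent decouples: a follows -∂psi/∂a, b follows -∂psi/∂b.
∂psi/∂a = -9(a - 4)(a + 2); at a=0 this is 72, so a decreases.
∂psi/∂b = -12(b - 2)(b - 1)(b + 4); at b=-1 this is -216, so b increases.
a converges to its nearest critical value -2 (a local min of the a-part); b converges to 1. The iterate converges to (-2, 1).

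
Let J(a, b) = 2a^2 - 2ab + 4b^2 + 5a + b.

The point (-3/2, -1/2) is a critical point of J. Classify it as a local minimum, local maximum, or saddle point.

The Hessian of J is constant: H = [[4, -2], [-2, 8]].
det(H) = 4·8 − (-2)² = 28.
det(H) > 0 and tr(H) = 12 > 0, so H is positive definite and the point is a local minimum.

local minimum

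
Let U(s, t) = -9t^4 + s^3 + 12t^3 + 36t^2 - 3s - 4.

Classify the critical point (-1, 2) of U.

local maximum

The mixed partial ∂²U/∂s∂t is 0, so the Hessian at any point is diag(U_ss, U_tt) = diag(6s, 36(-3t^2 + 2t + 2)).
At (-1, 2): H = diag(-6, -216).
Both eigenvalues are negative, so H is negative definite: a local maximum.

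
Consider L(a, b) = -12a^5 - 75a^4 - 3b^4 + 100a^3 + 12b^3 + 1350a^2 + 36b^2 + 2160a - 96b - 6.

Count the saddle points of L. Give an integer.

L separates as a function of a plus a function of b, so ∇L=0 decouples.
∂L/∂a = -60(a - 3)(a + 1)(a + 3)(a + 4) = 0 at a ∈ {-4, -3, -1, 3}; ∂L/∂b = -12(b - 4)(b - 1)(b + 2) = 0 at b ∈ {-2, 1, 4}.
The Hessian is diagonal: diag(L_aa, L_bb). Second derivatives: L_aa(-4)=1260, L_aa(-3)=-720, L_aa(-1)=1440, L_aa(3)=-10080; L_bb(-2)=-216, L_bb(1)=108, L_bb(4)=-216.
Saddle points occur where the two diagonal entries have opposite signs: (-4, -2), (-4, 4), (-3, 1), (-1, -2), (-1, 4), (3, 1). Count: 6.

6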